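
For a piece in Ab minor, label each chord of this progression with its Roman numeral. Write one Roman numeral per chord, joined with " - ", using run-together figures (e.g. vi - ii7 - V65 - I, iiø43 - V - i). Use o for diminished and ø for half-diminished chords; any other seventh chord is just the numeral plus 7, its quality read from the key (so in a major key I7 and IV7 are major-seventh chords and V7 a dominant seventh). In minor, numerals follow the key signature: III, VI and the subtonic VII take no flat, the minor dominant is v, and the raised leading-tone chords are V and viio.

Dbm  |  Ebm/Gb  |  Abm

iv - v6 - i

Dbm: root Db is the subdominant; minor triad there is iv.
Ebm/Gb has root Eb, degree 5 in Ab minor, so v6.
Abm has root Ab, degree 1 in Ab minor, so i.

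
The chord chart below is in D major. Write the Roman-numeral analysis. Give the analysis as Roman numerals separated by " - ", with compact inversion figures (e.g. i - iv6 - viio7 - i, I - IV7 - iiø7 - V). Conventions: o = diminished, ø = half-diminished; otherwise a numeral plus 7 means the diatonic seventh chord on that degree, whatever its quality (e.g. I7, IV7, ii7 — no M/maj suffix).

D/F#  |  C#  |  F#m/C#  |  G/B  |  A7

D/F#: root D is the tonic; major triad there is I6.
C#: chromatic; C# is V of iii, so V/iii.
F#m/C#: minor triad on F# = scale degree 3 → iii64.
G/B has root G, degree 4 in D major, so IV6.
A7 has root A, degree 5 in D major, so V7.

I6 - V/iii - iii64 - IV6 - V7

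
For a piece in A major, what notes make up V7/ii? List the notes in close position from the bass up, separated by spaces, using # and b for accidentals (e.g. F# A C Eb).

V7/ii is a secondary dominant — the dominant seventh of ii. ii in A major is B, so the applied chord's root is F#, a perfect fifth above.
Building a dominant seventh chord on F# gives F#-A#-C#-E.

F# A# C# E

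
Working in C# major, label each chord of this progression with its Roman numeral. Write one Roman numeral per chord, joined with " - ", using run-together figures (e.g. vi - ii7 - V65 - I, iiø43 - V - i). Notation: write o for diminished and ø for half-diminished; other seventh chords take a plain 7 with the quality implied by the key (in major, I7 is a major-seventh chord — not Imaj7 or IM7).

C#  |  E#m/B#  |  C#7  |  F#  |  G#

C#: major triad on C# = scale degree 1 → I.
E#m/B#: root E# is the mediant; minor triad there is iii64.
C#7: a dominant seventh chord on C#, the applied dominant of IV → V7/IV.
F# has root F#, degree 4 in C# major, so IV.
G#: major triad on G# = scale degree 5 → V.

I - iii64 - V7/IV - IV - V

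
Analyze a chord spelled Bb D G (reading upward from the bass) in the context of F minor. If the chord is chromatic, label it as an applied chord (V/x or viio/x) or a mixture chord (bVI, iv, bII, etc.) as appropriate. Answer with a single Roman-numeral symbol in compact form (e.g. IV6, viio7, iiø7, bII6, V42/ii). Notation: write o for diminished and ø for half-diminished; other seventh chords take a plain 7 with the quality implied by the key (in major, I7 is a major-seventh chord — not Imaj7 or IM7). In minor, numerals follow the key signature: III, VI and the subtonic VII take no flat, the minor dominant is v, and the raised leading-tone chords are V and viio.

ii6

The pitches G-Bb-D form a minor triad rooted on G.
G is the second degree of F minor. This is the minor supertonic, borrowed from the parallel major (the Dorian ii).
With Bb in the bass the chord is in first inversion, so the figured bass is 6.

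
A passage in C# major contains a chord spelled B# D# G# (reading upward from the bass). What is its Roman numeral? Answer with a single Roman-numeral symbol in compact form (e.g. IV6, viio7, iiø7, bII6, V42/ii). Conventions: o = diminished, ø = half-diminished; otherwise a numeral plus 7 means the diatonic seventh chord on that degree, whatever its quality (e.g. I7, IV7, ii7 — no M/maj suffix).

V6

The pitches G#-B#-D# form a major triad rooted on G#.
In C# major, G# is the dominant; the diatonic major triad there is V.
With B# in the bass the chord is in first inversion, so the figured bass is 6.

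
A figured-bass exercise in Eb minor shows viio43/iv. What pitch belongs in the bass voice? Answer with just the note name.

Db

The applied chord viio43/iv is rooted on G: G-Bb-Db-Fb.
The figure 43 means second inversion — the fifth is in the bass.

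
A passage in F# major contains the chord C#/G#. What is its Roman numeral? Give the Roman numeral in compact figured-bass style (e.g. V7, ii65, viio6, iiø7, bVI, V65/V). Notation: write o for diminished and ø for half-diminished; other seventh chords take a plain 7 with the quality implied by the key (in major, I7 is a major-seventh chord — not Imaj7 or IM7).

Stacked in thirds the chord is C#-E#-G#: a major triad on C#.
C# is scale degree 5 in F# major, and a major triad on that degree is written V.
With G# in the bass the chord is in second inversion, so the figured bass is 64.

V64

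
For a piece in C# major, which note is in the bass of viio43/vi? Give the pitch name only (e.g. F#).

D#

The applied chord viio43/vi is rooted on G##: G##-B#-D#-F#.
The figure 43 means second inversion — the fifth is in the bass.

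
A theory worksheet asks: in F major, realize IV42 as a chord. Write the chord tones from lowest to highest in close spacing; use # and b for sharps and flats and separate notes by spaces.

A Bb D F

The numeral's case and figure indicate a major seventh chord. In F major its root, scale degree 4, is Bb.
Stacking thirds from Bb gives Bb-D-F-A.
With the 42 figure the chord is in third inversion; from the bass A upward in close position it reads A-Bb-D-F.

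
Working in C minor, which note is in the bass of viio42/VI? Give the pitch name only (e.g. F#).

Fb

The applied chord viio42/VI is rooted on G: G-Bb-Db-Fb.
The figure 42 means third inversion — the seventh is in the bass.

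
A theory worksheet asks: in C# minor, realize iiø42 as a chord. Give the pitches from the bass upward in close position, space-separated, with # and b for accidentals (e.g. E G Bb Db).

C# D# F# A

In C# minor, the supertonic is D#, and the diatonic chord built there is a half-diminished seventh chord.
That chord is spelled D#-F#-A-C#.
With the 42 figure the chord is in third inversion; from the bass C# upward in close position it reads C#-D#-F#-A.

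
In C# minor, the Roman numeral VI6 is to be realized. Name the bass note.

C#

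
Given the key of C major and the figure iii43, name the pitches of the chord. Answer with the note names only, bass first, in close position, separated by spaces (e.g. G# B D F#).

B D E G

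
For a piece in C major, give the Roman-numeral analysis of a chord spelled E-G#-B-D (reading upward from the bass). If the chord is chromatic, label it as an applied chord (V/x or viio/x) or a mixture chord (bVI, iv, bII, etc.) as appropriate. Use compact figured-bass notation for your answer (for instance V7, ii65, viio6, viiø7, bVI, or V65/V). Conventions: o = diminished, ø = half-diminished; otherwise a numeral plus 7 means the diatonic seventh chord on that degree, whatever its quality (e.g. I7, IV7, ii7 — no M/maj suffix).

V7/vi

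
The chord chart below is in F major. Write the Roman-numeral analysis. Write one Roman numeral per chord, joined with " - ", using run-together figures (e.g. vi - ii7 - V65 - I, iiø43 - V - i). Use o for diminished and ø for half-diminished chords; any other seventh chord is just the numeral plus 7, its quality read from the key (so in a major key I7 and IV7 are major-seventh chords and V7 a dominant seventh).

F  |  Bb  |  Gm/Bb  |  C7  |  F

I - IV - ii6 - V7 - I

F has root F, degree 1 in F major, so I.
Bb: root Bb is the subdominant; major triad there is IV.
Gm/Bb: minor triad on G = scale degree 2 → ii6.
C7: dominant seventh chord on C = scale degree 5 → V7.
F: root F is the tonic; major triad there is I.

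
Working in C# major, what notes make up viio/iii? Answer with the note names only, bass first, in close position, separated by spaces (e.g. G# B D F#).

D## F## A#

viio/iii is a secondary leading-tone chord. The target iii is E# in C# major; the applied chord is rooted a semitone below, on D##.
Building a diminished triad on D## gives D##-F##-A#.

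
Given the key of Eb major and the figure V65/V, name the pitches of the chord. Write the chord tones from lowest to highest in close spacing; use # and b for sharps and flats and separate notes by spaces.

A C Eb F

V65/V is a secondary dominant — the dominant seventh of V. V in Eb major is Bb, so the applied chord's root is F, a perfect fifth above.
Building a dominant seventh chord on F gives F-A-C-Eb.
With the 65 figure the chord is in first inversion; from the bass A upward in close position it reads A-C-Eb-F.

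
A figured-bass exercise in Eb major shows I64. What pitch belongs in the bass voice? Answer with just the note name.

Bb

I in Eb major has root Eb; the chord is Eb-G-Bb.
The figure 64 means second inversion — the fifth is in the bass.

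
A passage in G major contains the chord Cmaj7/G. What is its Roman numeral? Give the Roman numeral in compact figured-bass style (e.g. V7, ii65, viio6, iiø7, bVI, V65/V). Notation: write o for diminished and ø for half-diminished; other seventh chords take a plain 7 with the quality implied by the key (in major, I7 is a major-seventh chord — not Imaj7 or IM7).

IV43

Stacked in thirds the chord is C-E-G-B: a major seventh chord on C.
C is scale degree 4 in G major, and a major seventh chord on that degree is written IV7.
With G in the bass the chord is in second inversion, so the figured bass is 43.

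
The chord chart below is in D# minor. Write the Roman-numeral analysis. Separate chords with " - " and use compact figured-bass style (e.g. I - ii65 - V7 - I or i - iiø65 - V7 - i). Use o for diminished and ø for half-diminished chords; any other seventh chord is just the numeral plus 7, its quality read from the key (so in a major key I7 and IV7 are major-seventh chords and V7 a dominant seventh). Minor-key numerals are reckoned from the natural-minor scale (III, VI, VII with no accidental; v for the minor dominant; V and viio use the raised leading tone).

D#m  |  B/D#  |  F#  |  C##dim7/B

i - VI6 - III - viio42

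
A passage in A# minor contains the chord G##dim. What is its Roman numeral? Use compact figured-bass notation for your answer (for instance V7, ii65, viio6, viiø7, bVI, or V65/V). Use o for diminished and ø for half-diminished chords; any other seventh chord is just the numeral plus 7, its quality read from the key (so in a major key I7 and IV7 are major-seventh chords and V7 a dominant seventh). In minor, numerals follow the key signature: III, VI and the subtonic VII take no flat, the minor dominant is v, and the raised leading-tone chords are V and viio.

Stacked in thirds the chord is G##-B#-D#: a diminished triad on G##.
G## is scale degree 7 in A# minor, and a diminished triad on that degree is written viio.

viio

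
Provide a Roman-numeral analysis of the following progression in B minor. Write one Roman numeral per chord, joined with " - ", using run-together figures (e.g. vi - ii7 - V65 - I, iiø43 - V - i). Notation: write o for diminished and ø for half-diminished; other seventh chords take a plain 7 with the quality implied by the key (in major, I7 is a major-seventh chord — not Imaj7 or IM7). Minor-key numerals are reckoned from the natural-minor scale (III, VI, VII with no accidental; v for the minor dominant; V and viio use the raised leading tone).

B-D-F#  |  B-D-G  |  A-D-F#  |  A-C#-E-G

B-D-F#: root B is the tonic; minor triad there is i.
B-D-G has root G, degree 6 in B minor, so VI6.
A-D-F#: major triad on D = scale degree 3 → III64.
A-C#-E-G has root A, degree 7 in B minor, so VII7.

i - VI6 - III64 - VII7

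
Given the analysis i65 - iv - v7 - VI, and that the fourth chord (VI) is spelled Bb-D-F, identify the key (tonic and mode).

D minor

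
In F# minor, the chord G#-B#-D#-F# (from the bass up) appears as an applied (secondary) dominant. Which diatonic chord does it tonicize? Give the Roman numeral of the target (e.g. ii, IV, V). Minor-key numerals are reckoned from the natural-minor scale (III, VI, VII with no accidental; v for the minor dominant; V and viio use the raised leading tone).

V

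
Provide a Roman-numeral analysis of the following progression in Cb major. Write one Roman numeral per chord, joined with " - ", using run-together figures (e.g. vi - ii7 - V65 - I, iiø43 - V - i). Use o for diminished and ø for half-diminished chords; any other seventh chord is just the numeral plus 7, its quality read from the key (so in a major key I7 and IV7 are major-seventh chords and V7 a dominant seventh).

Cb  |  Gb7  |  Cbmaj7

I - V7 - I7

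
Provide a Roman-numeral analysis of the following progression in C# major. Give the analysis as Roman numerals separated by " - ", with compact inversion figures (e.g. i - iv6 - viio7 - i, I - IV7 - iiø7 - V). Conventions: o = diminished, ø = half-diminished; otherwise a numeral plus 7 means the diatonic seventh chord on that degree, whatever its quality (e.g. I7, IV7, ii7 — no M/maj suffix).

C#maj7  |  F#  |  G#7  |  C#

C#maj7: root C# is the tonic; major seventh chord there is I7.
F# has root F#, degree 4 in C# major, so IV.
G#7: root G# is the dominant; dominant seventh chord there is V7.
C#: major triad on C# = scale degree 1 → I.

I7 - IV - V7 - I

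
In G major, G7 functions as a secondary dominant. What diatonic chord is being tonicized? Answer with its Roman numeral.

IV

The chord is a dominant seventh chord on G.
A dominant resolves down a perfect fifth: G → C. In G major, C is scale degree 4, i.e. IV.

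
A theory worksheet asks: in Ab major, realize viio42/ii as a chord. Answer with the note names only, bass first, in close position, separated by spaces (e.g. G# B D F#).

Gb A C Eb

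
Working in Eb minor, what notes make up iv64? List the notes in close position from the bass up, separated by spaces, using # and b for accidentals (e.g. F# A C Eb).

Eb Ab Cb

In Eb minor, scale degree 4 is Ab, and the diatonic chord built there is a minor triad.
Stacking thirds from Ab gives Ab-Cb-Eb.
With the 64 figure the chord is in second inversion; from the bass Eb upward in close position it reads Eb-Ab-Cb.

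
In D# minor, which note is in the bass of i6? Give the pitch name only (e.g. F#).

i in D# minor has root D#; the chord is D#-F#-A#.
The figure 6 means first inversion — the third is in the bass.

F#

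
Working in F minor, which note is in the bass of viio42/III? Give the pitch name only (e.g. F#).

The applied chord viio42/III is rooted on G: G-Bb-Db-Fb.
The figure 42 means third inversion — the seventh is in the bass.

Fb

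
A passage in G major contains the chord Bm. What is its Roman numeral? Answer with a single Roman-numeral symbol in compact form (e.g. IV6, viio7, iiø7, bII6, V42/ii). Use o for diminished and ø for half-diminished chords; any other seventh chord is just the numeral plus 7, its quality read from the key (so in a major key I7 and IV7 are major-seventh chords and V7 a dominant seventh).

iii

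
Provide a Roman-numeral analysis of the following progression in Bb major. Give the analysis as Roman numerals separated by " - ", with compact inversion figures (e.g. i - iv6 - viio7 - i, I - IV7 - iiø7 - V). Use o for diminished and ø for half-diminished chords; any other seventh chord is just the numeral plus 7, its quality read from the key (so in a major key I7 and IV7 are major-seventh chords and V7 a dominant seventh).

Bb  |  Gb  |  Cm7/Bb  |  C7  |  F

Bb: major triad on Bb = scale degree 1 → I.
Gb: major triad on Gb — chromatic; bVI (borrowed from the parallel minor).
Cm7/Bb: root C is the supertonic; minor seventh chord there is ii42.
C7 is the secondary dominant of V (dominant seventh chord on C): V7/V.
F: major triad on F = scale degree 5 → V.

I - bVI - ii42 - V7/V - V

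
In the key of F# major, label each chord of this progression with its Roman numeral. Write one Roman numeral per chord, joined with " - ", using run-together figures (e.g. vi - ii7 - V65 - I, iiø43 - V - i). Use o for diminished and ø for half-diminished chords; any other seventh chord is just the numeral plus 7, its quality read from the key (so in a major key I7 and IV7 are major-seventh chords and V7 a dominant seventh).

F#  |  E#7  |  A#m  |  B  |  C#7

F#: major triad on F# = scale degree 1 → I.
E#7: a dominant seventh chord on E#, the applied dominant of iii → V7/iii.
A#m has root A#, degree 3 in F# major, so iii.
B: major triad on B = scale degree 4 → IV.
C#7: dominant seventh chord on C# = scale degree 5 → V7.

I - V7/iii - iii - IV - V7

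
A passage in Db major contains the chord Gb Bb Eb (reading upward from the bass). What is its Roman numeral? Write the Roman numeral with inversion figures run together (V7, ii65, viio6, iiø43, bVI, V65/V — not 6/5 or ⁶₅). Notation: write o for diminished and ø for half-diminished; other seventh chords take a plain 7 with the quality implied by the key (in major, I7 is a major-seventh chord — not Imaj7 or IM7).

Stacked in thirds the chord is Eb-Gb-Bb: a minor triad on Eb.
In Db major, Eb is the supertonic; the diatonic minor triad there is ii.
With Gb in the bass the chord is in first inversion, so the figured bass is 6.

ii6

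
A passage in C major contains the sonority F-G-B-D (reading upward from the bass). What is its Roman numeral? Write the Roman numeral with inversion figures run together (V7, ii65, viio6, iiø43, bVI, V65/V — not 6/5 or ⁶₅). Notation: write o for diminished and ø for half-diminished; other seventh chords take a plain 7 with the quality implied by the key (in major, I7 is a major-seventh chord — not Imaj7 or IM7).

V42

Stacked in thirds the chord is G-B-D-F: a dominant seventh chord on G.
In C major, G is the dominant; the diatonic dominant seventh chord there is V7.
With F in the bass the chord is in third inversion, so the figured bass is 42.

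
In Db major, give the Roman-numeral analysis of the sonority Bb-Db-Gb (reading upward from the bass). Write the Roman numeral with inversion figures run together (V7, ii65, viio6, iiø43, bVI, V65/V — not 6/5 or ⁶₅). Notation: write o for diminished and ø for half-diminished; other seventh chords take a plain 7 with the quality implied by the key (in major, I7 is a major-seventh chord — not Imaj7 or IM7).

Stacked in thirds the chord is Gb-Bb-Db: a major triad on Gb.
Gb is scale degree 4 in Db major, and a major triad on that degree is written IV.
With Bb in the bass the chord is in first inversion, so the figured bass is 6.

IV6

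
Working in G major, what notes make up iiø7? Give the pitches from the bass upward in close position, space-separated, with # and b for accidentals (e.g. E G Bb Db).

A C Eb G

Scale degree 2 in G major is A; here the chord built on it is altered to a half-diminished seventh chord. iiø7 is the half-diminished supertonic seventh, borrowed from the parallel minor.
So the chord is A-C-Eb-G, a half-diminished seventh chord.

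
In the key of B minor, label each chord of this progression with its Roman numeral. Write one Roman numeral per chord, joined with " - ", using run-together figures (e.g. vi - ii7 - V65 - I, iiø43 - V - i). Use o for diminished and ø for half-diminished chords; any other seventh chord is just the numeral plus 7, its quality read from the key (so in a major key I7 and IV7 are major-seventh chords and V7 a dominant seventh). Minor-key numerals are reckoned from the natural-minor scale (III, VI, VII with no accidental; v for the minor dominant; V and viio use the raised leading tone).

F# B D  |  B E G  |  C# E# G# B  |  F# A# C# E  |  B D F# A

i64 - iv64 - V7/V - V7 - i7

F#-B-D has root B, degree 1 in B minor, so i64.
B-E-G: minor triad on E = scale degree 4 → iv64.
C#-E#-G#-B is the secondary dominant of V (dominant seventh chord on C#): V7/V.
F#-A#-C#-E: root F# is the dominant; dominant seventh chord there is V7.
B-D-F#-A has root B, degree 1 in B minor, so i7.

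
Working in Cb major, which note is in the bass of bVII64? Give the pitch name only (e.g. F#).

bVII in Cb major has root Bbb; the chord is Bbb-Db-Fb.
The figure 64 means second inversion — the fifth is in the bass.

Fb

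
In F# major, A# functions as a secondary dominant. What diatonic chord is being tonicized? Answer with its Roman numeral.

vi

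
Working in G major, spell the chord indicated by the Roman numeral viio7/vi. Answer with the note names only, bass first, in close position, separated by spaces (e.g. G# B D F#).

D# F# A C

viio7/vi is a secondary leading-tone chord. The target vi is E in G major; the applied chord is rooted a semitone below, on D#.
Building a fully diminished seventh chord on D# gives D#-F#-A-C.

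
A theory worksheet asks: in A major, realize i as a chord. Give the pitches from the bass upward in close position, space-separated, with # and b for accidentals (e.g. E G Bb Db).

i is the minor tonic, borrowed from the parallel minor. In A major that root is A.
So the chord is A-C-E, a minor triad.

A C E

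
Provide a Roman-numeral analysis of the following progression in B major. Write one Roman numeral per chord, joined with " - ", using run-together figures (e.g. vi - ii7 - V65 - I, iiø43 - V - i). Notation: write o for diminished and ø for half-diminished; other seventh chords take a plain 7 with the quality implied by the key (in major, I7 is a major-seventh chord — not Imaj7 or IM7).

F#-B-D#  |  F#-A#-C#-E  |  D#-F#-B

F#-B-D# has root B, degree 1 in B major, so I64.
F#-A#-C#-E: dominant seventh chord on F# = scale degree 5 → V7.
D#-F#-B: root B is the tonic; major triad there is I6.

I64 - V7 - I6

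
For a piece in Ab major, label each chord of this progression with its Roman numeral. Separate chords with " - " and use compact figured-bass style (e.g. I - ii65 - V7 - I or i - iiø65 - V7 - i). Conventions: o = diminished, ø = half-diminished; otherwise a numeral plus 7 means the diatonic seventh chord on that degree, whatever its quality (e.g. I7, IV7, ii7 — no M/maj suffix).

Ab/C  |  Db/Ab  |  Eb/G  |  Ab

I6 - IV64 - V6 - I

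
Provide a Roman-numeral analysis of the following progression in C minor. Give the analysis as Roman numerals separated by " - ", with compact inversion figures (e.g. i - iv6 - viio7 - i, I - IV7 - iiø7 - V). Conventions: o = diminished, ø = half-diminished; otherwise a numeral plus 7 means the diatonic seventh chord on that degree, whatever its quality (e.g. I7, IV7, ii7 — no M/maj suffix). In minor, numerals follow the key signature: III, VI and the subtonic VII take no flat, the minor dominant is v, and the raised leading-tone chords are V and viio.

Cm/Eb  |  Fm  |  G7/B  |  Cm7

i6 - iv - V65 - i7

Cm/Eb has root C, degree 1 in C minor, so i6.
Fm: root F is the subdominant; minor triad there is iv.
G7/B: dominant seventh chord on G = scale degree 5 → V65.
Cm7: root C is the tonic; minor seventh chord there is i7.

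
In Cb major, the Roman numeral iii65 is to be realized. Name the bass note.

Gb

iii in Cb major has root Eb; the chord is Eb-Gb-Bb-Db.
The figure 65 means first inversion — the third is in the bass.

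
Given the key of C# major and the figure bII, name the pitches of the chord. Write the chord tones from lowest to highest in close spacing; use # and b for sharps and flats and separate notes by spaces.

D F# A

Scale degree 2 in C# major is D#; lowering it a half step gives D. bII is the Neapolitan chord — a major triad on the lowered second degree.
So the chord is D-F#-A, a major triad.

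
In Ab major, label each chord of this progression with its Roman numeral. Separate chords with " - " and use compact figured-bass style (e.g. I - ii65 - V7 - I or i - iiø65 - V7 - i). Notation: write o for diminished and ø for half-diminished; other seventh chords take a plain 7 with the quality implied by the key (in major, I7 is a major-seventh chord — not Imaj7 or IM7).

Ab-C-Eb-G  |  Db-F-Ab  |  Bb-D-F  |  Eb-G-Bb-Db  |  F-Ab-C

I7 - IV - V/V - V7 - vi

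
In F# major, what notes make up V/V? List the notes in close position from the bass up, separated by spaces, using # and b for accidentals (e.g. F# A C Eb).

G# B# D#

The slash means an applied dominant: we want the dominant of V. In F# major, V is C# major, and its dominant is built on G#.
Building a major triad on G# gives G#-B#-D#.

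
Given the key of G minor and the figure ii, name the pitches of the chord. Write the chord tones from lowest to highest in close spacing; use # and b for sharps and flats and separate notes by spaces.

A C E

ii is the minor supertonic, borrowed from the parallel major (the Dorian ii). In G minor that root is A.
So the chord is A-C-E, a minor triad.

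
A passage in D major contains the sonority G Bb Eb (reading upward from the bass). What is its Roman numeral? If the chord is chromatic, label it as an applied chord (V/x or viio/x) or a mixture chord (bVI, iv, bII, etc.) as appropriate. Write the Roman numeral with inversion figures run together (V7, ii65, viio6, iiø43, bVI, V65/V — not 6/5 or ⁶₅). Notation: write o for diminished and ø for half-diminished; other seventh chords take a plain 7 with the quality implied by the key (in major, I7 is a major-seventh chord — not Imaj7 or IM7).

bII6

The pitches Eb-G-Bb form a major triad rooted on Eb.
Eb is the lowered second degree of D major (diatonic 2 would be E). This is the Neapolitan sixth — a major triad on the lowered second degree, here in its customary first inversion.
With G in the bass the chord is in first inversion, so the figured bass is 6.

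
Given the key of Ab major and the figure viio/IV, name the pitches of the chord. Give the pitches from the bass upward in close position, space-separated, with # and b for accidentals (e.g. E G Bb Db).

C Eb Gb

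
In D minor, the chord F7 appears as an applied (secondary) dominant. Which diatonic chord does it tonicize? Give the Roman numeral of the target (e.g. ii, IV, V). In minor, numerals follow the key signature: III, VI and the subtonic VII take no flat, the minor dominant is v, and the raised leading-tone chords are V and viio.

VI

The chord is a dominant seventh chord on F.
A dominant resolves down a perfect fifth: F → Bb. In D minor, Bb is scale degree 6, i.e. VI.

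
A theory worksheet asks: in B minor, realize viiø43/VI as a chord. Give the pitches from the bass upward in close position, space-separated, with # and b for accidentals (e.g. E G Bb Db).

The slash marks an applied leading-tone chord: viio of VI. In B minor, VI is G, so the leading tone to it is F#, a half step below.
Building a half-diminished seventh chord on F# gives F#-A-C-E.
With the 43 figure the chord is in second inversion; from the bass C upward in close position it reads C-E-F#-A.

C E F# A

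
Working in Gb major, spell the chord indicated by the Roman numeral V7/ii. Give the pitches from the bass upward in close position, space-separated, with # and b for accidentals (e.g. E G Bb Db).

V7/ii is a secondary dominant — the dominant seventh of ii. ii in Gb major is Ab, so the applied chord's root is Eb, a perfect fifth above.
Building a dominant seventh chord on Eb gives Eb-G-Bb-Db.

Eb G Bb Db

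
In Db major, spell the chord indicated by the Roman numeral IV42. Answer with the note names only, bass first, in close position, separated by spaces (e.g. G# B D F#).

In Db major, scale degree 4 is Gb, and the diatonic chord built there is a major seventh chord.
That chord is spelled Gb-Bb-Db-F.
The figured bass 42 indicates third inversion, placing the seventh (F) in the bass: F-Gb-Bb-Db.

F Gb Bb Db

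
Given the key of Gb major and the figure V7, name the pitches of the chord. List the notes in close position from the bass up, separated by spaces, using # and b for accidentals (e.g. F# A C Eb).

Db F Ab Cb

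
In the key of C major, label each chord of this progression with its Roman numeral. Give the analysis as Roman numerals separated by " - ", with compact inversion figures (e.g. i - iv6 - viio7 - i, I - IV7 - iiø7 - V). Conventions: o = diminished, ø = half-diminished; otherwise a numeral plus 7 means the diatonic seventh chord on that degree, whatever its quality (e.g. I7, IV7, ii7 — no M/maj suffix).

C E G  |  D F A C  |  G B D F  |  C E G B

I - ii7 - V7 - I7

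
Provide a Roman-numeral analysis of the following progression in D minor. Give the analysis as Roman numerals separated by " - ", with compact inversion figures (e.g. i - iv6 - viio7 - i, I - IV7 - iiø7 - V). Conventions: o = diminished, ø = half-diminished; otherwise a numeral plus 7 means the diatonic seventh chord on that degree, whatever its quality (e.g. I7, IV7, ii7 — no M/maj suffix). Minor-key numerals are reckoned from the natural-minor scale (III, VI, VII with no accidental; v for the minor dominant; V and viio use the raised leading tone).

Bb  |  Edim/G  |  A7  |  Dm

VI - iio6 - V7 - i

Bb: major triad on Bb = scale degree 6 → VI.
Edim/G has root E, degree 2 in D minor, so iio6.
A7: dominant seventh chord on A = scale degree 5 → V7.
Dm: minor triad on D = scale degree 1 → i.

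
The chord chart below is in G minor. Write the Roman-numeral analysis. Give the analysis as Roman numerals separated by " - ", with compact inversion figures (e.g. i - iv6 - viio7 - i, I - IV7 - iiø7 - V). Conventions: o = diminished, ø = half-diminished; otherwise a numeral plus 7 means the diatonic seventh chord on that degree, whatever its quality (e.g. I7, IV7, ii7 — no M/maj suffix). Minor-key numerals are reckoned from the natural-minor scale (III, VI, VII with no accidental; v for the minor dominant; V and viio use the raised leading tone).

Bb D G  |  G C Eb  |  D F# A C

i6 - iv64 - V7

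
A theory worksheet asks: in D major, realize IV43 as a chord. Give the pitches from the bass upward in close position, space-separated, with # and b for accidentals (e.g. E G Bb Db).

D F# G B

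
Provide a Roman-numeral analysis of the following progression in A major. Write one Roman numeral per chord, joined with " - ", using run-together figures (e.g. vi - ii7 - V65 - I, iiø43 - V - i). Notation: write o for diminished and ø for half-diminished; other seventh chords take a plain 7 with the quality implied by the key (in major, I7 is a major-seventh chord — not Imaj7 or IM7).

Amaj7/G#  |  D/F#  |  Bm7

Amaj7/G#: major seventh chord on A = scale degree 1 → I42.
D/F# has root D, degree 4 in A major, so IV6.
Bm7: root B is the supertonic; minor seventh chord there is ii7.

I42 - IV6 - ii7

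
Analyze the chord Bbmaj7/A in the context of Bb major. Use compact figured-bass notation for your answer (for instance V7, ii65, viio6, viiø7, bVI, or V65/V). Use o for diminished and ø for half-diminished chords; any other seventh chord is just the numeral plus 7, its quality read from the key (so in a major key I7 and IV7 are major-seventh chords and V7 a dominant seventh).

I42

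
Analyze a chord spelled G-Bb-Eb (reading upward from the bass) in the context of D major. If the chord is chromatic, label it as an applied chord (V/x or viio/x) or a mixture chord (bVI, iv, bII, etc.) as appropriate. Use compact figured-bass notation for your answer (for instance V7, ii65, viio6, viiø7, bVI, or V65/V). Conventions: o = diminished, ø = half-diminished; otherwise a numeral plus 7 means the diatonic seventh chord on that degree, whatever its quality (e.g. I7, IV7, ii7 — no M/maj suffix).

Stacked in thirds the chord is Eb-G-Bb: a major triad on Eb.
Eb is the lowered second degree of D major (diatonic 2 would be E). This is the Neapolitan sixth — a major triad on the lowered second degree, here in its customary first inversion.
With G in the bass the chord is in first inversion, so the figured bass is 6.

bII6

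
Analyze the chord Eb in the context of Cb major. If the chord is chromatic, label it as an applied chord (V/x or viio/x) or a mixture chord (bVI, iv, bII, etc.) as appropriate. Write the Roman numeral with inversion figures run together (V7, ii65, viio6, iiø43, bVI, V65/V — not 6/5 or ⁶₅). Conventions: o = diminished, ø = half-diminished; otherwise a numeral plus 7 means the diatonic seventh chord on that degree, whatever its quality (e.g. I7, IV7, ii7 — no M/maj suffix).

V/vi

Stacked in thirds the chord is Eb-G-Bb: a major triad on Eb.
Eb is not a diatonic chord root with this quality in Cb major, but it lies a perfect fifth above Ab (vi), so the chord functions as an applied dominant of vi.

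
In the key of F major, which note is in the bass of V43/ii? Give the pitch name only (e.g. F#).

The applied chord V43/ii is rooted on D: D-F#-A-C.
The figure 43 means second inversion — the fifth is in the bass.

A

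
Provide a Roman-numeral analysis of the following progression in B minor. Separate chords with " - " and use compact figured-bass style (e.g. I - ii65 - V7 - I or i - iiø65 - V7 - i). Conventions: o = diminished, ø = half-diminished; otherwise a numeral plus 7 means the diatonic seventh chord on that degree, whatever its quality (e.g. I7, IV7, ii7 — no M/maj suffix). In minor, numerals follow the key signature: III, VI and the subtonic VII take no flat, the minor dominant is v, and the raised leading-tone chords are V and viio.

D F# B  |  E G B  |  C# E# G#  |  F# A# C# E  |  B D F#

D-F#-B has root B, degree 1 in B minor, so i6.
E-G-B: minor triad on E = scale degree 4 → iv.
C#-E#-G#: a major triad on C#, the applied dominant of V → V/V.
F#-A#-C#-E has root F#, degree 5 in B minor, so V7.
B-D-F#: root B is the tonic; minor triad there is i.

i6 - iv - V/V - V7 - i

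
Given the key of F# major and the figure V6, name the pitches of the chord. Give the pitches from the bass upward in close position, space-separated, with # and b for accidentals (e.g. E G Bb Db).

E# G# C#

The numeral's case and figure indicate a major triad. In F# major its root, the fifth degree, is C#.
Stacking thirds from C# gives C#-E#-G#.
The figured bass 6 indicates first inversion, placing the third (E#) in the bass: E#-G#-C#.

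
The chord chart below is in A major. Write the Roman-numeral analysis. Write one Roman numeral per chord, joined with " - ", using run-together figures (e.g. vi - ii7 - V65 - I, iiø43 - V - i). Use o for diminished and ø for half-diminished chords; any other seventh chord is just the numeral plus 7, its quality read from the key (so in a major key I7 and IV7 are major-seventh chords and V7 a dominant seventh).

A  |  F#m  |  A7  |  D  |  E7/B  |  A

A has root A, degree 1 in A major, so I.
F#m has root F#, degree 6 in A major, so vi.
A7: chromatic; A is V of IV, so V7/IV.
D: major triad on D = scale degree 4 → IV.
E7/B has root E, degree 5 in A major, so V43.
A: root A is the tonic; major triad there is I.

I - vi - V7/IV - IV - V43 - I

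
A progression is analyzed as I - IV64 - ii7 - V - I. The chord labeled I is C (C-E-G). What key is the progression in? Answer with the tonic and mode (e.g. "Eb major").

The chord C is a major triad rooted on C; its label is I.
If C is scale degree 1 and the mode makes that degree carry a major triad, the tonic is C and the mode is major.

C major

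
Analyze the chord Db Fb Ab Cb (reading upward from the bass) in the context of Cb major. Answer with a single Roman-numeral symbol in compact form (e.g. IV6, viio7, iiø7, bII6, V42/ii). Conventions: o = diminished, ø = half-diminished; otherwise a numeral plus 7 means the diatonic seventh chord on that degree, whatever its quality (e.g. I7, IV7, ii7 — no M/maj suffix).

The pitches Db-Fb-Ab-Cb form a minor seventh chord rooted on Db.
Db is scale degree 2 in Cb major, and a minor seventh chord on that degree is written ii7.

ii7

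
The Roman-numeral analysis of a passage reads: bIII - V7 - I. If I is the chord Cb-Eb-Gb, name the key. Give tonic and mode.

Cb major

The chord Cb is a major triad rooted on Cb; its label is I.
If Cb is scale degree 1 and the mode makes that degree carry a major triad, the tonic is Cb and the mode is major.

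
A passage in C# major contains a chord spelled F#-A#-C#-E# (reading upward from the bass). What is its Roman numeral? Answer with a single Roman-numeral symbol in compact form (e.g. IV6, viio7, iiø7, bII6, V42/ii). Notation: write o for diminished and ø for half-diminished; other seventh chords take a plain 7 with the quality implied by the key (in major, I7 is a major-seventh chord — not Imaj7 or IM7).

IV7

The pitches F#-A#-C#-E# form a major seventh chord rooted on F#.
F# is scale degree 4 in C# major, and a major seventh chord on that degree is written IV7.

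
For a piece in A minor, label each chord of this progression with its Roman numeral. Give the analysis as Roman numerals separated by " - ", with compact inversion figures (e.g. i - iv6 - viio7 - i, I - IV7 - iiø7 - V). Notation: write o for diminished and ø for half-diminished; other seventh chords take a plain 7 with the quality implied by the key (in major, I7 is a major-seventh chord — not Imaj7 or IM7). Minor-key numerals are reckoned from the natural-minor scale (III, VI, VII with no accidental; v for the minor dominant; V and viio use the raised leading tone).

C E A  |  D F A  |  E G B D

i6 - iv - v7

C-E-A: root A is the tonic; minor triad there is i6.
D-F-A: minor triad on D = scale degree 4 → iv.
E-G-B-D has root E, degree 5 in A minor, so v7.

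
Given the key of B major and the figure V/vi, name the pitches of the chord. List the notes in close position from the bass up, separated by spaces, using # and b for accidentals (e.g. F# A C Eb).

D# F## A#

The slash means an applied dominant: we want the dominant of vi. In B major, vi is G# minor, and its dominant is built on D#.
Building a major triad on D# gives D#-F##-A#.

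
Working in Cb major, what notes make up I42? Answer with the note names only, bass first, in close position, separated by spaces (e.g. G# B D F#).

Bb Cb Eb Gb

The numeral's case and figure indicate a major seventh chord. In Cb major its root, the first degree, is Cb.
Stacking thirds from Cb gives Cb-Eb-Gb-Bb.
The figured bass 42 indicates third inversion, placing the seventh (Bb) in the bass: Bb-Cb-Eb-Gb.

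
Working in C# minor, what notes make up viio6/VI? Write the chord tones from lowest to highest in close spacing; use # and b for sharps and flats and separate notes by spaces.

viio6/VI is a secondary leading-tone chord. The target VI is A in C# minor; the applied chord is rooted a semitone below, on G#.
Building a diminished triad on G# gives G#-B-D.
The figured bass 6 indicates first inversion, placing the third (B) in the bass: B-D-G#.

B D G#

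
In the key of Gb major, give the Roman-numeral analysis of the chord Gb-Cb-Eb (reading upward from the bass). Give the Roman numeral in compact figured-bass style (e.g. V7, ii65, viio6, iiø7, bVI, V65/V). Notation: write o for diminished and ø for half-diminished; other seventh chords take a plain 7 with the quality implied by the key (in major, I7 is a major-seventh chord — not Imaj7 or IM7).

IV64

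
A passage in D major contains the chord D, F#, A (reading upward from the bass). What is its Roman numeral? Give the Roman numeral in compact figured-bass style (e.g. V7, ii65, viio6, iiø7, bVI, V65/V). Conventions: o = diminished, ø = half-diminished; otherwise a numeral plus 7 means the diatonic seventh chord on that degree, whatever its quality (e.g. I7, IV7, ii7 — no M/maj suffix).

I

Stacked in thirds the chord is D-F#-A: a major triad on D.
D is scale degree 1 in D major, and a major triad on that degree is written I.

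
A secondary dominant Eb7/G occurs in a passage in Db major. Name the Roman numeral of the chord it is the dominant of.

The chord is a dominant seventh chord on Eb.
A dominant resolves down a perfect fifth: Eb → Ab. In Db major, Ab is scale degree 5, i.e. V.

V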